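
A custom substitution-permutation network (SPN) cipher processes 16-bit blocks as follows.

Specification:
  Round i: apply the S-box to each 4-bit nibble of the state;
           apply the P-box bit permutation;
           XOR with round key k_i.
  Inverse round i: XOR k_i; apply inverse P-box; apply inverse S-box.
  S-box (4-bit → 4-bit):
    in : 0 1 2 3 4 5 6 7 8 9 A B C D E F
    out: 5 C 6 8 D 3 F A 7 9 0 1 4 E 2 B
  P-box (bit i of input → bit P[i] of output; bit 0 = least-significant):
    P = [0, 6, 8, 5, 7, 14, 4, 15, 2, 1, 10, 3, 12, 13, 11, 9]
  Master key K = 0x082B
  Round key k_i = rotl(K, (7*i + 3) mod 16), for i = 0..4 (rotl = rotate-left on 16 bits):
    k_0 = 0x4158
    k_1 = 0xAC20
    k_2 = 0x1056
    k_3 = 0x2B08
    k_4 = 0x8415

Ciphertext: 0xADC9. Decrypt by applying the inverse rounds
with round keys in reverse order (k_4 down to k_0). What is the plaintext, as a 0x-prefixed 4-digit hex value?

s_0 = ciphertext = 0xADC9
s_1 = InvRound(s_0, k_4) = 0x2902
s_2 = InvRound(s_1, k_3) = 0x37AA
s_3 = InvRound(s_2, k_2) = 0x740D
s_4 = InvRound(s_3, k_1) = 0x0979
s_5 = InvRound(s_4, k_0) = 0xCAE9

0xCAE9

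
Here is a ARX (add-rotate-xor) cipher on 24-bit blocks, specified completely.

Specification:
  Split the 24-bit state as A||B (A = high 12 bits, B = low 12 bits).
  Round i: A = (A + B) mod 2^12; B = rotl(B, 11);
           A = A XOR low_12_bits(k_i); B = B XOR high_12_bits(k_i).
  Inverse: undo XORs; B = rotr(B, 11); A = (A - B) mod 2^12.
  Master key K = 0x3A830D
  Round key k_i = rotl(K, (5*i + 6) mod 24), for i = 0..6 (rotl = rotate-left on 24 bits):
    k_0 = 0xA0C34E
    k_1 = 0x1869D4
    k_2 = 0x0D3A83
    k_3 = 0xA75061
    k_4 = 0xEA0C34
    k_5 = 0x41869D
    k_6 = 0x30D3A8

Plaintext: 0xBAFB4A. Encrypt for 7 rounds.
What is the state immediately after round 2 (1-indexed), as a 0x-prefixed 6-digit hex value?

s_0 = plaintext = 0xBAFB4A
s_1 = Round(s_0, k_0) = 0x5B7FA9
s_2 = Round(s_1, k_1) = 0xCB4E52
s_3 = Round(s_2, k_2) = 0x1857FA
s_4 = Round(s_3, k_3) = 0x91E988
s_5 = Round(s_4, k_4) = 0xE92A64
s_6 = Round(s_5, k_5) = 0xE6B12A
s_7 = Round(s_6, k_6) = 0xC3D398

0xCB4E52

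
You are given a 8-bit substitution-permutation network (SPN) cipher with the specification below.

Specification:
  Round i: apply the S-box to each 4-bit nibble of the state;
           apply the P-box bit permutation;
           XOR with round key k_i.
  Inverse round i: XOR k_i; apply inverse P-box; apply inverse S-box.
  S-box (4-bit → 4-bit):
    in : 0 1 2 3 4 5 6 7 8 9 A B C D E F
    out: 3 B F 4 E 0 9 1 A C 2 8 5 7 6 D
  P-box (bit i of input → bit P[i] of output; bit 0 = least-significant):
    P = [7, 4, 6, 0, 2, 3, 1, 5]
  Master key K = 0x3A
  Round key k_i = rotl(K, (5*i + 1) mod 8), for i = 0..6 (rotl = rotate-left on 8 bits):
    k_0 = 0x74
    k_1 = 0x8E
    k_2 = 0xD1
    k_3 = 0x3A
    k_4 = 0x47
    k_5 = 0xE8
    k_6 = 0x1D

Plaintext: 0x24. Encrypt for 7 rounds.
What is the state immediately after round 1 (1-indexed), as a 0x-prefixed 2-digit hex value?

s_0 = plaintext = 0x24
s_1 = Round(s_0, k_0) = 0x0B
s_2 = Round(s_1, k_1) = 0x83
s_3 = Round(s_2, k_2) = 0xB9
s_4 = Round(s_3, k_3) = 0x5B
s_5 = Round(s_4, k_4) = 0x46
s_6 = Round(s_5, k_5) = 0x43
s_7 = Round(s_6, k_6) = 0x77

0x0B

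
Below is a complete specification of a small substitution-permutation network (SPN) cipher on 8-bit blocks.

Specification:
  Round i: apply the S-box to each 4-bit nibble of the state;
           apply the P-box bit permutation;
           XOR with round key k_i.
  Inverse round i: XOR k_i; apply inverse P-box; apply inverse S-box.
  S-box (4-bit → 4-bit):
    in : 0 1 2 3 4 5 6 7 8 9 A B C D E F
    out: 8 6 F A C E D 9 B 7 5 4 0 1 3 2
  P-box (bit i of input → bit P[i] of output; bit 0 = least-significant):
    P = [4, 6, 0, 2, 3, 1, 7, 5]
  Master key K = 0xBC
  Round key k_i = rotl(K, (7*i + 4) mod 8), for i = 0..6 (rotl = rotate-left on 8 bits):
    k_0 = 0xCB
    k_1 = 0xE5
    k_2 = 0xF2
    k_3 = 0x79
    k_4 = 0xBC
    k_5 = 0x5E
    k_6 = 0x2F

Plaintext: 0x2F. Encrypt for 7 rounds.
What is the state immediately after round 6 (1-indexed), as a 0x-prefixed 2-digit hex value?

s_0 = plaintext = 0x2F
s_1 = Round(s_0, k_0) = 0x21
s_2 = Round(s_1, k_1) = 0x0E
s_3 = Round(s_2, k_2) = 0x82
s_4 = Round(s_3, k_3) = 0x06
s_5 = Round(s_4, k_4) = 0x89
s_6 = Round(s_5, k_5) = 0x25
s_7 = Round(s_6, k_6) = 0xC0

0x25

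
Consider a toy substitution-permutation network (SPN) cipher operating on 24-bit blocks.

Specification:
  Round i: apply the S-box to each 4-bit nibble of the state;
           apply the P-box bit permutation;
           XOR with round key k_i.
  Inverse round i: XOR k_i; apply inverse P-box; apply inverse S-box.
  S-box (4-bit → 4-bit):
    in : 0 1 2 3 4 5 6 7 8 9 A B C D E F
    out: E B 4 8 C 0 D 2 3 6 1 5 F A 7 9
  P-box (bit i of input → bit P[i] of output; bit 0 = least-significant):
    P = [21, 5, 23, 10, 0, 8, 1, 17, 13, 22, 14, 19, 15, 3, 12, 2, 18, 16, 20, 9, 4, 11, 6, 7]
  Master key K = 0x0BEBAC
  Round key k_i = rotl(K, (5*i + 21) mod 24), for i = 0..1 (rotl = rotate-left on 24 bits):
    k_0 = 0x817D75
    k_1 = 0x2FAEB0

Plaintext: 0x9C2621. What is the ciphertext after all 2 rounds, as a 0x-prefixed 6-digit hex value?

s_0 = plaintext = 0x9C2621
s_1 = Round(s_0, k_0) = 0xBC0317
s_2 = Round(s_1, k_1) = 0x30BDCD

0x30BDCD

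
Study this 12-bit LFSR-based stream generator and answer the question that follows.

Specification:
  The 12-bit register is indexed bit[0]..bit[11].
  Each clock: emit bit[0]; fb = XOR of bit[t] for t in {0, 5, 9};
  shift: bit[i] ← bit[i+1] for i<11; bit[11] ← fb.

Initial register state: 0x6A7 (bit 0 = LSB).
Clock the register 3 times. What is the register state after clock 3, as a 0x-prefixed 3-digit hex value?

0x2D4

reg_0 = 0x6A7
clock 1: out=1, reg = 0xB53
clock 2: out=1, reg = 0x5A9
clock 3: out=1, reg = 0x2D4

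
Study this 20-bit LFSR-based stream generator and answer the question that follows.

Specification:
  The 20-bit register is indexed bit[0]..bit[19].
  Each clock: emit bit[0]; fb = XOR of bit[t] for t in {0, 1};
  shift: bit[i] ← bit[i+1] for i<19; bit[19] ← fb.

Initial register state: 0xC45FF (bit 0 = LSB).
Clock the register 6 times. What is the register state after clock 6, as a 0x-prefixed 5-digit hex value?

reg_0 = 0xC45FF
clock 1: out=1, reg = 0x622FF
clock 2: out=1, reg = 0x3117F
clock 3: out=1, reg = 0x188BF
clock 4: out=1, reg = 0x0C45F
clock 5: out=1, reg = 0x0622F
clock 6: out=1, reg = 0x03117

0x03117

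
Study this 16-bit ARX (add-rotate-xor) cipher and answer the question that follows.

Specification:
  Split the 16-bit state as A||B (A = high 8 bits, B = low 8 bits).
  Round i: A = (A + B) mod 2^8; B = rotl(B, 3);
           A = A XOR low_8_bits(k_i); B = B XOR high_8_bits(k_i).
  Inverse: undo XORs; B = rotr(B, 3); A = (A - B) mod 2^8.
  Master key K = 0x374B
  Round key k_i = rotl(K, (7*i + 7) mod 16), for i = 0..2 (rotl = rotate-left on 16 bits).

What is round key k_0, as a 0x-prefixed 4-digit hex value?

0xA59B

K = 0x374B
k_0 = rotl(K, (7*0+7) mod 16) = rotl(K, 7) = 0xA59B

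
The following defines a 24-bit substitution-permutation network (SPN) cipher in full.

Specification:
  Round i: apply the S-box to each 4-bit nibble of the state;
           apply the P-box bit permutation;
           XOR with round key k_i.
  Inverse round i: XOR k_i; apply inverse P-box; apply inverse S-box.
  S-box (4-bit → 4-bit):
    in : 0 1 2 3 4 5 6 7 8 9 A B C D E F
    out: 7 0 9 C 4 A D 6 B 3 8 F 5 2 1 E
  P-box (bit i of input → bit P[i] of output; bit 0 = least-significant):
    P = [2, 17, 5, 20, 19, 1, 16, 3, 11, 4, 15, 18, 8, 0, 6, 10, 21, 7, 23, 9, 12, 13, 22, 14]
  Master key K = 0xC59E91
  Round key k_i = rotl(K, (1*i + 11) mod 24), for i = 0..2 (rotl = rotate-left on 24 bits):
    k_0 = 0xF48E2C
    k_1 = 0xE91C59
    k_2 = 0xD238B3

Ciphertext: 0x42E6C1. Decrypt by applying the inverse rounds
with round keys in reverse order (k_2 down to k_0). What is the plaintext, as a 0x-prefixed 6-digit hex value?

s_0 = ciphertext = 0x42E6C1
s_1 = InvRound(s_0, k_2) = 0x2330D3
s_2 = InvRound(s_1, k_1) = 0x77AE8D
s_3 = InvRound(s_2, k_0) = 0xD7D147

0xD7D147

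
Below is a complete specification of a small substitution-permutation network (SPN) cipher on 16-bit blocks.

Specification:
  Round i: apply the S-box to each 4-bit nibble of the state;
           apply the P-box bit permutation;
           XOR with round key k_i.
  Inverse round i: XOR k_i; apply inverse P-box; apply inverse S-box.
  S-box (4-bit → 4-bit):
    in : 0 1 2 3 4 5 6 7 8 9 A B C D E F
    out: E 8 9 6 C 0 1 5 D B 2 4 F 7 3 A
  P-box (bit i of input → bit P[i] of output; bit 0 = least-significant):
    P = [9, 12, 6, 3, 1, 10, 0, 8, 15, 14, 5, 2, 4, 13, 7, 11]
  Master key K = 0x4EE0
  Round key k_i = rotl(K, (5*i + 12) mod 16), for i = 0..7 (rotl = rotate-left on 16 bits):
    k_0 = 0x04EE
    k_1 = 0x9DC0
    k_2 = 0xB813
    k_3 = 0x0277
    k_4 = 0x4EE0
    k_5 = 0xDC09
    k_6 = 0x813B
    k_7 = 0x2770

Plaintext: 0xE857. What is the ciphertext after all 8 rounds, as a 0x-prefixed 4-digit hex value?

s_0 = plaintext = 0xE857
s_1 = Round(s_0, k_0) = 0xA69A
s_2 = Round(s_1, k_1) = 0x28C2
s_3 = Round(s_2, k_2) = 0x372C
s_4 = Round(s_3, k_3) = 0xB19D
s_5 = Round(s_4, k_4) = 0x5926
s_6 = Round(s_5, k_5) = 0x1F0F
s_7 = Round(s_6, k_6) = 0xDC36
s_8 = Round(s_7, k_7) = 0xC1C5

0xC1C5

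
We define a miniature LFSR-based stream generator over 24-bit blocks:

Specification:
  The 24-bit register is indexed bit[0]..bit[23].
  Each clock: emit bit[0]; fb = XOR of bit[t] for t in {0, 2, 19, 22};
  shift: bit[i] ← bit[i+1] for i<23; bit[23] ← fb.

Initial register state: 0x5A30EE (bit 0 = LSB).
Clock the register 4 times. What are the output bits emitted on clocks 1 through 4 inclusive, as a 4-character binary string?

reg_0 = 0x5A30EE
clock 1: out=0, reg = 0xAD1877
clock 2: out=1, reg = 0xD68C3B
clock 3: out=1, reg = 0x6B461D
clock 4: out=1, reg = 0x35A30E

0111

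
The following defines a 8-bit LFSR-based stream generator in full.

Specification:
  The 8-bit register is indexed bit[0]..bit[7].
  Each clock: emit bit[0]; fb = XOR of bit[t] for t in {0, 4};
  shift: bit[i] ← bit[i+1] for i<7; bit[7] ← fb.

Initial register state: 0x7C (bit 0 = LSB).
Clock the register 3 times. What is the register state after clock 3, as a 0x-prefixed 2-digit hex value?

0x6F

reg_0 = 0x7C
clock 1: out=0, reg = 0xBE
clock 2: out=0, reg = 0xDF
clock 3: out=1, reg = 0x6F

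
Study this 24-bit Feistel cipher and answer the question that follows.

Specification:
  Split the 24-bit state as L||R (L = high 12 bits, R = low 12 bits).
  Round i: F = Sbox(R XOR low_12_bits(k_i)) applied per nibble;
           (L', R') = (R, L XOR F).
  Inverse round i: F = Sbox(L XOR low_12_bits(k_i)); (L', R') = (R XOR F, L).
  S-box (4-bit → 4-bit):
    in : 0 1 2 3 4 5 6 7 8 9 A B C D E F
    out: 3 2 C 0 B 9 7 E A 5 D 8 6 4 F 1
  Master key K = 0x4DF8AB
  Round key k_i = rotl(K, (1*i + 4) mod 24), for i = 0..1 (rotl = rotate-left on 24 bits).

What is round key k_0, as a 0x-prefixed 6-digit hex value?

K = 0x4DF8AB
k_0 = rotl(K, (1*0+4) mod 24) = rotl(K, 4) = 0xDF8AB4

0xDF8AB4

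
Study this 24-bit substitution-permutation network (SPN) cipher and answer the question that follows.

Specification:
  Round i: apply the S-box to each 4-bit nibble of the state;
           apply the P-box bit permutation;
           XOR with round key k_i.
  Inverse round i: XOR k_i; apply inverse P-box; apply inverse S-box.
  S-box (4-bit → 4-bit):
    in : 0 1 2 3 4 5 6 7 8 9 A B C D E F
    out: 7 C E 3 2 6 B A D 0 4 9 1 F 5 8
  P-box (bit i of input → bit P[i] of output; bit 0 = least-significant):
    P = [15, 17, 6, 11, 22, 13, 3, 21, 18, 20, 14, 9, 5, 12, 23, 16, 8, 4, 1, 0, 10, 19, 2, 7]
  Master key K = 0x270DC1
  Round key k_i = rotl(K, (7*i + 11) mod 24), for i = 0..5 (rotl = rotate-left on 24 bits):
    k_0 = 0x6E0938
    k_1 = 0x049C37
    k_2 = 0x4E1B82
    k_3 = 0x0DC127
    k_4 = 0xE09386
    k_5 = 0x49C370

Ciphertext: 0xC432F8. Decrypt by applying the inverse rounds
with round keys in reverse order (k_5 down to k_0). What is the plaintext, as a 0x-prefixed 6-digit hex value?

s_0 = ciphertext = 0xC432F8
s_1 = InvRound(s_0, k_5) = 0x7C2E5C
s_2 = InvRound(s_1, k_4) = 0x605358
s_3 = InvRound(s_2, k_3) = 0x526B8E
s_4 = InvRound(s_3, k_2) = 0x594059
s_5 = InvRound(s_4, k_1) = 0x0A60E8
s_6 = InvRound(s_5, k_0) = 0xF39E61

0xF39E61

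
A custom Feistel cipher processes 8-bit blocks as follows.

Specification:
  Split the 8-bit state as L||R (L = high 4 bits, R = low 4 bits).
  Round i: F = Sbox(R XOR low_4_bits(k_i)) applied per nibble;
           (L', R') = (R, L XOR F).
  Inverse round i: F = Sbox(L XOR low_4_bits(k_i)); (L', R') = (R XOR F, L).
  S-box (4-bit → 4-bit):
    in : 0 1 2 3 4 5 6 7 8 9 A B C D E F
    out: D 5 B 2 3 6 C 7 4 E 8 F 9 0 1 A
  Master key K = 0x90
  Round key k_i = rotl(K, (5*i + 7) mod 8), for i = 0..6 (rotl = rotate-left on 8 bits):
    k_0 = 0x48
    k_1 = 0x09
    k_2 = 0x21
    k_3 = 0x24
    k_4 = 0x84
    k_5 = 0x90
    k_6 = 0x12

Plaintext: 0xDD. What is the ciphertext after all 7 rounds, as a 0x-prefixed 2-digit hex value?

s_0 = plaintext = 0xDD
s_1 = Round(s_0, k_0) = 0xDB
s_2 = Round(s_1, k_1) = 0xB6
s_3 = Round(s_2, k_2) = 0x6C
s_4 = Round(s_3, k_3) = 0xC2
s_5 = Round(s_4, k_4) = 0x20
s_6 = Round(s_5, k_5) = 0x0F
s_7 = Round(s_6, k_6) = 0xF0

0xF0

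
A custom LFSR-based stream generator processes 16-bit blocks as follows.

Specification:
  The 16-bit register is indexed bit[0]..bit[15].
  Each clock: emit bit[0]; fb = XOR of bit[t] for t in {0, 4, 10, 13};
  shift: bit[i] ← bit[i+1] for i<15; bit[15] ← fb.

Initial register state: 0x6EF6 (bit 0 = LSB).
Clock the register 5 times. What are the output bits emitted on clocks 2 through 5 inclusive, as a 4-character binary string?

reg_0 = 0x6EF6
clock 1: out=0, reg = 0xB77B
clock 2: out=1, reg = 0x5BBD
clock 3: out=1, reg = 0x2DDE
clock 4: out=0, reg = 0x96EF
clock 5: out=1, reg = 0x4B77

1101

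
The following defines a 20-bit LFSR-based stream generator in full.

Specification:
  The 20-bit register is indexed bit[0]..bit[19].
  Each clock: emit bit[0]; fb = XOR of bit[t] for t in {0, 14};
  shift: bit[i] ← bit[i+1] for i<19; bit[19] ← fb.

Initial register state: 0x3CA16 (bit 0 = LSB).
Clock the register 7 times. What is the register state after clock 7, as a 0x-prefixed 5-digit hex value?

0xB2794

reg_0 = 0x3CA16
clock 1: out=0, reg = 0x9E50B
clock 2: out=1, reg = 0x4F285
clock 3: out=1, reg = 0x27942
clock 4: out=0, reg = 0x93CA1
clock 5: out=1, reg = 0xC9E50
clock 6: out=0, reg = 0x64F28
clock 7: out=0, reg = 0xB2794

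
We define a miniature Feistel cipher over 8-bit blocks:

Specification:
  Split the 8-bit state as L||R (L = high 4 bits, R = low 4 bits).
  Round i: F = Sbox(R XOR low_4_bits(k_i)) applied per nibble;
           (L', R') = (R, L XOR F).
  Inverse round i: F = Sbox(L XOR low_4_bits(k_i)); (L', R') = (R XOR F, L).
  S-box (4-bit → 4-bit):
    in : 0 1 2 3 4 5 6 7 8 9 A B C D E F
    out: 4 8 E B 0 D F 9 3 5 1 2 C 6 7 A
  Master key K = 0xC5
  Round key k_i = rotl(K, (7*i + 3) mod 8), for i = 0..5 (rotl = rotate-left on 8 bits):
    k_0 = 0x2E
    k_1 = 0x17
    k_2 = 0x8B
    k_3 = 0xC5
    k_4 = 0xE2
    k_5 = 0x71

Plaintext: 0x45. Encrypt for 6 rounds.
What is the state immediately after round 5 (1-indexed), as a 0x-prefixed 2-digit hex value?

0x12

s_0 = plaintext = 0x45
s_1 = Round(s_0, k_0) = 0x56
s_2 = Round(s_1, k_1) = 0x6D
s_3 = Round(s_2, k_2) = 0xD9
s_4 = Round(s_3, k_3) = 0x91
s_5 = Round(s_4, k_4) = 0x12
s_6 = Round(s_5, k_5) = 0x2A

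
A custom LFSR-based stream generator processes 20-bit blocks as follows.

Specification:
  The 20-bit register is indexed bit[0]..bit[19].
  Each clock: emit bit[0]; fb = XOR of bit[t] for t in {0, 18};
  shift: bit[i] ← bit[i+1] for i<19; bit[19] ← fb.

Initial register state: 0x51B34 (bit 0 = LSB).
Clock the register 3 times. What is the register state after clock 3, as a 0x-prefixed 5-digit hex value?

reg_0 = 0x51B34
clock 1: out=0, reg = 0xA8D9A
clock 2: out=0, reg = 0x546CD
clock 3: out=1, reg = 0x2A366

0x2A366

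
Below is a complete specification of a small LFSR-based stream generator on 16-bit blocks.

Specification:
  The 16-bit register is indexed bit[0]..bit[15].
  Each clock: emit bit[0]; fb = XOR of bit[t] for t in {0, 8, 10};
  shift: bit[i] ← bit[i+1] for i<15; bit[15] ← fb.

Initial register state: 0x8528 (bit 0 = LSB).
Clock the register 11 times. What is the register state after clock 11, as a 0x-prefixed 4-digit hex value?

0x5190

reg_0 = 0x8528
clock 1: out=0, reg = 0x4294
clock 2: out=0, reg = 0x214A
clock 3: out=0, reg = 0x90A5
clock 4: out=1, reg = 0xC852
clock 5: out=0, reg = 0x6429
clock 6: out=1, reg = 0x3214
clock 7: out=0, reg = 0x190A
clock 8: out=0, reg = 0x8C85
clock 9: out=1, reg = 0x4642
clock 10: out=0, reg = 0xA321
clock 11: out=1, reg = 0x5190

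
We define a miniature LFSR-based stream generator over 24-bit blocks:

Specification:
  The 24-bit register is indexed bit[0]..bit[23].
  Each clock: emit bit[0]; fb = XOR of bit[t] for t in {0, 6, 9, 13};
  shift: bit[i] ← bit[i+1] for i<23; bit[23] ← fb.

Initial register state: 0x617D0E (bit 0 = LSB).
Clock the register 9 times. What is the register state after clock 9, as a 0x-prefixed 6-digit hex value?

0xA7B0BE

reg_0 = 0x617D0E
clock 1: out=0, reg = 0xB0BE87
clock 2: out=1, reg = 0xD85F43
clock 3: out=1, reg = 0xEC2FA1
clock 4: out=1, reg = 0xF617D0
clock 5: out=0, reg = 0x7B0BE8
clock 6: out=0, reg = 0x3D85F4
clock 7: out=0, reg = 0x9EC2FA
clock 8: out=0, reg = 0x4F617D
clock 9: out=1, reg = 0xA7B0BE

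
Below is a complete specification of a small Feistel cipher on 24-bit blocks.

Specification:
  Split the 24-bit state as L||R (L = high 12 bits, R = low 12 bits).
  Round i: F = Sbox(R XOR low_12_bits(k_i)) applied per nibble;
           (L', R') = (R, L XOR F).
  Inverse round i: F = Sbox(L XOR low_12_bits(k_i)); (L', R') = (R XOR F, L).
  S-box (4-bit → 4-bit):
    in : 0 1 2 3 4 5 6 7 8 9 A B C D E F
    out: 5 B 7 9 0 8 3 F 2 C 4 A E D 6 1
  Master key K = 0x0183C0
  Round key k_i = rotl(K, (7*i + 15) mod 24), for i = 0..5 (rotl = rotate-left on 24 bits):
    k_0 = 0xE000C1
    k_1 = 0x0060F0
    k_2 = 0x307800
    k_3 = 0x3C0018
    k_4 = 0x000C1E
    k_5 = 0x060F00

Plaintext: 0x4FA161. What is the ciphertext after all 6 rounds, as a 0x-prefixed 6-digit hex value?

0x6261D4

s_0 = plaintext = 0x4FA161
s_1 = Round(s_0, k_0) = 0x161FBF
s_2 = Round(s_1, k_1) = 0xFBF060
s_3 = Round(s_2, k_2) = 0x060D8A
s_4 = Round(s_3, k_3) = 0xD8ADA7
s_5 = Round(s_4, k_4) = 0xDA7626
s_6 = Round(s_5, k_5) = 0x6261D4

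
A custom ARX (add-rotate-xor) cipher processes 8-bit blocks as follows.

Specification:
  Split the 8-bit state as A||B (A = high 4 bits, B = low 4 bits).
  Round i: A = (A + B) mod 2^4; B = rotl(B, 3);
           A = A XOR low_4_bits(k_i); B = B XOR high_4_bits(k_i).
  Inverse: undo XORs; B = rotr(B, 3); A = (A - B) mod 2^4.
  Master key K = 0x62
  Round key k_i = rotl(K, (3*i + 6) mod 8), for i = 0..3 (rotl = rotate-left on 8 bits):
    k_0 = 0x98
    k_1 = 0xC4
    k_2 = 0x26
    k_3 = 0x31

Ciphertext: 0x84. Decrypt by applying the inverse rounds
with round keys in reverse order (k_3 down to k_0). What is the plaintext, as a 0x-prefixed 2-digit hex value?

0x86

s_0 = ciphertext = 0x84
s_1 = InvRound(s_0, k_3) = 0xBE
s_2 = InvRound(s_1, k_2) = 0x49
s_3 = InvRound(s_2, k_1) = 0x6A
s_4 = InvRound(s_3, k_0) = 0x86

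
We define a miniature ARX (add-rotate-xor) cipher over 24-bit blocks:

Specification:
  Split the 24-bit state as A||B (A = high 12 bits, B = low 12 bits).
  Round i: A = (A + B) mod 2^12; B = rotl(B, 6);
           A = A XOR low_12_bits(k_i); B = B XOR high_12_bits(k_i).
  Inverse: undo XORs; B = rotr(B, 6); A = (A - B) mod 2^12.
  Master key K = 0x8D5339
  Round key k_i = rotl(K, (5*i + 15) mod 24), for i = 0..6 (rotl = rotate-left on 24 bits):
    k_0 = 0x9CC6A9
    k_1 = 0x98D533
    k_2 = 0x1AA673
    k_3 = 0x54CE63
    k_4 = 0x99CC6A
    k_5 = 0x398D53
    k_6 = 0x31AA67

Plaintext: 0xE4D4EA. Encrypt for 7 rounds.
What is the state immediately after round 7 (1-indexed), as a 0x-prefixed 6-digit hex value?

0x771E0E

s_0 = plaintext = 0xE4D4EA
s_1 = Round(s_0, k_0) = 0x59E35F
s_2 = Round(s_1, k_1) = 0xDCEE40
s_3 = Round(s_2, k_2) = 0xA7D193
s_4 = Round(s_3, k_3) = 0x27318A
s_5 = Round(s_4, k_4) = 0xF97B1A
s_6 = Round(s_5, k_5) = 0x7E2534
s_7 = Round(s_6, k_6) = 0x771E0E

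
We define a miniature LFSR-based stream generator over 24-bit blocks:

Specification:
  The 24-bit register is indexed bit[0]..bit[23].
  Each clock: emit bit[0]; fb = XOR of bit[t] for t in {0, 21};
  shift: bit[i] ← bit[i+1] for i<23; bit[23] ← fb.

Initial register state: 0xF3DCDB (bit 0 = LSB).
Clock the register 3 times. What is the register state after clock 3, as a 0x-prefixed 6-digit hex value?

0x9E7B9B

reg_0 = 0xF3DCDB
clock 1: out=1, reg = 0x79EE6D
clock 2: out=1, reg = 0x3CF736
clock 3: out=0, reg = 0x9E7B9B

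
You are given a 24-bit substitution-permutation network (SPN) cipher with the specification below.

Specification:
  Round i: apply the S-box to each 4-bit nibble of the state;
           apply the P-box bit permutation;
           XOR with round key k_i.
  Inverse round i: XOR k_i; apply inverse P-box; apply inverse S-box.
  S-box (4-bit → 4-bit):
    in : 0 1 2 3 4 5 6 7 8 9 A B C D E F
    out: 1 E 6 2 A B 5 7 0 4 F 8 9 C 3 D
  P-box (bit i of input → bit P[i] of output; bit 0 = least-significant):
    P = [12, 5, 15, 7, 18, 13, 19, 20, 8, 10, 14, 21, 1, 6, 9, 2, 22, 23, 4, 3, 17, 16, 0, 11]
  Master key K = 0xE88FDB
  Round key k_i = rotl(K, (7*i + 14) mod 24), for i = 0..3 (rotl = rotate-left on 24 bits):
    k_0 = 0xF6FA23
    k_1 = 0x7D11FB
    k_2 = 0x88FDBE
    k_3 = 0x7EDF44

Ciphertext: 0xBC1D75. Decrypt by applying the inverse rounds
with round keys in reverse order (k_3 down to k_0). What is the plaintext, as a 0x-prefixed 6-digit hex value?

s_0 = ciphertext = 0xBC1D75
s_1 = InvRound(s_0, k_3) = 0x679982
s_2 = InvRound(s_1, k_2) = 0xEAB173
s_3 = InvRound(s_2, k_1) = 0xE4885D
s_4 = InvRound(s_3, k_0) = 0x0DA94E

0x0DA94E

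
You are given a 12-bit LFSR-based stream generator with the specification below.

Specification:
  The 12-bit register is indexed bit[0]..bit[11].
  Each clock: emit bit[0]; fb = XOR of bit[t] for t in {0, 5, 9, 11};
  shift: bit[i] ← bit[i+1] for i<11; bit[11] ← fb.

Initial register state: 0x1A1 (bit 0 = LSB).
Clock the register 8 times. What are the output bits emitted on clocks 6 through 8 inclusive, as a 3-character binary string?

101

reg_0 = 0x1A1
clock 1: out=1, reg = 0x0D0
clock 2: out=0, reg = 0x068
clock 3: out=0, reg = 0x834
clock 4: out=0, reg = 0x41A
clock 5: out=0, reg = 0x20D
clock 6: out=1, reg = 0x106
clock 7: out=0, reg = 0x083
clock 8: out=1, reg = 0x841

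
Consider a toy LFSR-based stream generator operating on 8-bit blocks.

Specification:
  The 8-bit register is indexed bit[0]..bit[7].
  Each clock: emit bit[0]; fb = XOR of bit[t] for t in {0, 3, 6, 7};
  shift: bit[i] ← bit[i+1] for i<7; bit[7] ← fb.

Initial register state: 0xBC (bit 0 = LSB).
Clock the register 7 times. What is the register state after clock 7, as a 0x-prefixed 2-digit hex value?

reg_0 = 0xBC
clock 1: out=0, reg = 0x5E
clock 2: out=0, reg = 0x2F
clock 3: out=1, reg = 0x17
clock 4: out=1, reg = 0x8B
clock 5: out=1, reg = 0xC5
clock 6: out=1, reg = 0xE2
clock 7: out=0, reg = 0x71

0x71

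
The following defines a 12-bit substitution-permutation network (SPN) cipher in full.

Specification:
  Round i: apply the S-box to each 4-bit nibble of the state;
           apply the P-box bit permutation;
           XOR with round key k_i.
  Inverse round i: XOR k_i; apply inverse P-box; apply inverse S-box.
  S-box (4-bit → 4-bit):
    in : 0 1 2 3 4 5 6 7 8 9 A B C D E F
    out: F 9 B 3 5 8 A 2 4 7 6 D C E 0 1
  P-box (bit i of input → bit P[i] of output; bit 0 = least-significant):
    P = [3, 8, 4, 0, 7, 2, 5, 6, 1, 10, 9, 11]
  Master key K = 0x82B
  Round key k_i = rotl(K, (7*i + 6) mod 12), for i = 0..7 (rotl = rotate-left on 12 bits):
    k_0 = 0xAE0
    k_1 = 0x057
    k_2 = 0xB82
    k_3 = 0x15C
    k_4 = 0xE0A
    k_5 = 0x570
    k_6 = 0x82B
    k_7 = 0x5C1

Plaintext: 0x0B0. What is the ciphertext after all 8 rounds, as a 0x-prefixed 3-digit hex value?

0x0F0

s_0 = plaintext = 0x0B0
s_1 = Round(s_0, k_0) = 0x51B
s_2 = Round(s_1, k_1) = 0x88E
s_3 = Round(s_2, k_2) = 0x9A2
s_4 = Round(s_3, k_3) = 0x673
s_5 = Round(s_4, k_4) = 0x306
s_6 = Round(s_5, k_5) = 0x097
s_7 = Round(s_6, k_6) = 0x78D
s_8 = Round(s_7, k_7) = 0x0F0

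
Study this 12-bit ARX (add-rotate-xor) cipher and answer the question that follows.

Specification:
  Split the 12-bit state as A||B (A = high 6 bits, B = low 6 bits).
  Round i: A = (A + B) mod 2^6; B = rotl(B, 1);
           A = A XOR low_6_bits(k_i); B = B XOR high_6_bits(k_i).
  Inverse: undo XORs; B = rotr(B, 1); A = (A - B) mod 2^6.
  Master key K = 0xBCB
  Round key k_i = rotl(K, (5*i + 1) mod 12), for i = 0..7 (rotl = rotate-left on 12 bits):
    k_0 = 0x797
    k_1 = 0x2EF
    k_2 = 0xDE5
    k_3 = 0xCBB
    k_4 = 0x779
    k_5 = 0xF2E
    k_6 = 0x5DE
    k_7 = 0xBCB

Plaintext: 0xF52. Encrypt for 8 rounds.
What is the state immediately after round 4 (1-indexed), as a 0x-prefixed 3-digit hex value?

s_0 = plaintext = 0xF52
s_1 = Round(s_0, k_0) = 0x63A
s_2 = Round(s_1, k_1) = 0xF7E
s_3 = Round(s_2, k_2) = 0x78A
s_4 = Round(s_3, k_3) = 0x4E6
s_5 = Round(s_4, k_4) = 0x010
s_6 = Round(s_5, k_5) = 0xF9C
s_7 = Round(s_6, k_6) = 0x12F
s_8 = Round(s_7, k_7) = 0xE30

0x4E6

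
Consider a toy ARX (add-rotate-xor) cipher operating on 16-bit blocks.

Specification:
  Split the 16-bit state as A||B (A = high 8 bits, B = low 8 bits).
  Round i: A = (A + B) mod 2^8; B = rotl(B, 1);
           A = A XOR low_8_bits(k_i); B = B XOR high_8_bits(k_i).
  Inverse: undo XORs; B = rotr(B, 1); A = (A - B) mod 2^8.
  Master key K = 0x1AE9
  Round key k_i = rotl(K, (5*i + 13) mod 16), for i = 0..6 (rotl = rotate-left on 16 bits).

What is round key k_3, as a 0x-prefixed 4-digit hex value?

0x91AE

K = 0x1AE9
k_0 = rotl(K, (5*0+13) mod 16) = rotl(K, 13) = 0x235D
k_1 = rotl(K, (5*1+13) mod 16) = rotl(K, 2) = 0x6BA4
k_2 = rotl(K, (5*2+13) mod 16) = rotl(K, 7) = 0x748D
k_3 = rotl(K, (5*3+13) mod 16) = rotl(K, 12) = 0x91AE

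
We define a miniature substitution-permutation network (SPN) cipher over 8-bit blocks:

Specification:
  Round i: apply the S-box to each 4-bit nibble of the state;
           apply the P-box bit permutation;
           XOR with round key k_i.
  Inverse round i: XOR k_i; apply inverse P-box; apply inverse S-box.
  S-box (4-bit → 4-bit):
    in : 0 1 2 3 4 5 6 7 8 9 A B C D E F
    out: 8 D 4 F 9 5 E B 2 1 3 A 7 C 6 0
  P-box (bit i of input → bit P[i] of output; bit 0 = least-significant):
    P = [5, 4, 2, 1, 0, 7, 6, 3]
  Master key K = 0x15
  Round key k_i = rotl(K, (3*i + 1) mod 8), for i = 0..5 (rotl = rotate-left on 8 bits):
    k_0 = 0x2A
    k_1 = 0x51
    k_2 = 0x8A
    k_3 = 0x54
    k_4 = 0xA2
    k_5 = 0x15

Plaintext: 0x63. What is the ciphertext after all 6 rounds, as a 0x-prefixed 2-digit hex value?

0x52

s_0 = plaintext = 0x63
s_1 = Round(s_0, k_0) = 0xD4
s_2 = Round(s_1, k_1) = 0x3B
s_3 = Round(s_2, k_2) = 0x51
s_4 = Round(s_3, k_3) = 0x33
s_5 = Round(s_4, k_4) = 0x5D
s_6 = Round(s_5, k_5) = 0x52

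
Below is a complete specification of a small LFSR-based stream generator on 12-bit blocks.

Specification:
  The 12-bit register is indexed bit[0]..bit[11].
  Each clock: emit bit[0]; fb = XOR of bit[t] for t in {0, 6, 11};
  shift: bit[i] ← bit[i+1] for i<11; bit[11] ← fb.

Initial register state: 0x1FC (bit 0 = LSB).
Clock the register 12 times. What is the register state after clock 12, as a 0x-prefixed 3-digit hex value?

0x969

reg_0 = 0x1FC
clock 1: out=0, reg = 0x8FE
clock 2: out=0, reg = 0x47F
clock 3: out=1, reg = 0x23F
clock 4: out=1, reg = 0x91F
clock 5: out=1, reg = 0x48F
clock 6: out=1, reg = 0xA47
clock 7: out=1, reg = 0xD23
clock 8: out=1, reg = 0x691
clock 9: out=1, reg = 0xB48
clock 10: out=0, reg = 0x5A4
clock 11: out=0, reg = 0x2D2
clock 12: out=0, reg = 0x969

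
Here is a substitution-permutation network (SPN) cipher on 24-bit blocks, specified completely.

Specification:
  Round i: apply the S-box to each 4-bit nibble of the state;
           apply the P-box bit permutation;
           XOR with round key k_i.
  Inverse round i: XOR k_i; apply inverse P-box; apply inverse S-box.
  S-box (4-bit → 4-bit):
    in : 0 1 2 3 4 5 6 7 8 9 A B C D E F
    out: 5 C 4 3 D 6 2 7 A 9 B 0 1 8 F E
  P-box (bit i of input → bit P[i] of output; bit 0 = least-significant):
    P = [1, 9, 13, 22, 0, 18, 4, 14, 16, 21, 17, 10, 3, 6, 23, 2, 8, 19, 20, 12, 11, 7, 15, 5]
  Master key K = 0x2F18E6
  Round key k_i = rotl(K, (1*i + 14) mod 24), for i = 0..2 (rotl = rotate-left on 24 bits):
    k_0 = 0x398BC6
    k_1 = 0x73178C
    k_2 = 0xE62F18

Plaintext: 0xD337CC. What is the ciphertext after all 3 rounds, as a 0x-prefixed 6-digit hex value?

0x8BE70F

s_0 = plaintext = 0xD337CC
s_1 = Round(s_0, k_0) = 0x128AAD
s_2 = Round(s_1, k_1) = 0x06D3E9
s_3 = Round(s_2, k_2) = 0x8BE70F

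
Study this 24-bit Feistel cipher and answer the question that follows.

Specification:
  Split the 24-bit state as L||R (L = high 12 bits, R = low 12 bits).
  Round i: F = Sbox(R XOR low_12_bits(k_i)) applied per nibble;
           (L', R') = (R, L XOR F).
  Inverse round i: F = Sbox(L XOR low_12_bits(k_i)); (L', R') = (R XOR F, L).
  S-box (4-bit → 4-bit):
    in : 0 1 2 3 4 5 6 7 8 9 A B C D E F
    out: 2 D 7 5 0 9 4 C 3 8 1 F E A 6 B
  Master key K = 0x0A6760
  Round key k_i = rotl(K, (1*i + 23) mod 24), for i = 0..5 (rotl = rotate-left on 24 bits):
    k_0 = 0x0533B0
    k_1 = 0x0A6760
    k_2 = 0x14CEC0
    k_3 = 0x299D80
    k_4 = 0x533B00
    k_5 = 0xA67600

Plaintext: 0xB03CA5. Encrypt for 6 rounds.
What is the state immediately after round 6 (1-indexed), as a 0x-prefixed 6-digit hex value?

s_0 = plaintext = 0xB03CA5
s_1 = Round(s_0, k_0) = 0xCA50DA
s_2 = Round(s_1, k_1) = 0x0DA054
s_3 = Round(s_2, k_2) = 0x05465A
s_4 = Round(s_3, k_3) = 0x65AFF5
s_5 = Round(s_4, k_4) = 0xFF56E3
s_6 = Round(s_5, k_5) = 0x6E3D90

0x6E3D90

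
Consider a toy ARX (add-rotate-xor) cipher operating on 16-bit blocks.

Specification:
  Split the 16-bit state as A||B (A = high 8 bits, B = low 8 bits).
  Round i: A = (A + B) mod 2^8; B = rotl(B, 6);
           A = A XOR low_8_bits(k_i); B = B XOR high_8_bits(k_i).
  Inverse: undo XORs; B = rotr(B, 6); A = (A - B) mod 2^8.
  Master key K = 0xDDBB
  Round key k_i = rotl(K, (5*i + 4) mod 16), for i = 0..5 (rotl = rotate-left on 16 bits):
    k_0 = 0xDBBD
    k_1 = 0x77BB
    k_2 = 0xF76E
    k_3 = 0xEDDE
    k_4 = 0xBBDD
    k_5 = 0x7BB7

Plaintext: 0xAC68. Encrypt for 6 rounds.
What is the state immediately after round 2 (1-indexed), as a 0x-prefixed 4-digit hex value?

0xD107

s_0 = plaintext = 0xAC68
s_1 = Round(s_0, k_0) = 0xA9C1
s_2 = Round(s_1, k_1) = 0xD107
s_3 = Round(s_2, k_2) = 0xB636
s_4 = Round(s_3, k_3) = 0x3260
s_5 = Round(s_4, k_4) = 0x4FA3
s_6 = Round(s_5, k_5) = 0x4593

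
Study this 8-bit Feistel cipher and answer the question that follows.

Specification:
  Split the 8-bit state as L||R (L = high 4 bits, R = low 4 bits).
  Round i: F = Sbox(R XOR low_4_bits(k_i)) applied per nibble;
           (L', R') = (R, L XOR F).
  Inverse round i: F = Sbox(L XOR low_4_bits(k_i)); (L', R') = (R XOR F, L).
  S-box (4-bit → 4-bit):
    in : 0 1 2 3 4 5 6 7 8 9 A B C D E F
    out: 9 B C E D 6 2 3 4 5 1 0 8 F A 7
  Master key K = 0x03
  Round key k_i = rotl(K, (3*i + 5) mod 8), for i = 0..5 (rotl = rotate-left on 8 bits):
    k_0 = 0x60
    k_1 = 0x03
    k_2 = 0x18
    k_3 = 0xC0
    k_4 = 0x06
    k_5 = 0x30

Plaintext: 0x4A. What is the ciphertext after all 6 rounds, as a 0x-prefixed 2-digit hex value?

0xEA

s_0 = plaintext = 0x4A
s_1 = Round(s_0, k_0) = 0xA5
s_2 = Round(s_1, k_1) = 0x58
s_3 = Round(s_2, k_2) = 0x8C
s_4 = Round(s_3, k_3) = 0xC0
s_5 = Round(s_4, k_4) = 0x0E
s_6 = Round(s_5, k_5) = 0xEA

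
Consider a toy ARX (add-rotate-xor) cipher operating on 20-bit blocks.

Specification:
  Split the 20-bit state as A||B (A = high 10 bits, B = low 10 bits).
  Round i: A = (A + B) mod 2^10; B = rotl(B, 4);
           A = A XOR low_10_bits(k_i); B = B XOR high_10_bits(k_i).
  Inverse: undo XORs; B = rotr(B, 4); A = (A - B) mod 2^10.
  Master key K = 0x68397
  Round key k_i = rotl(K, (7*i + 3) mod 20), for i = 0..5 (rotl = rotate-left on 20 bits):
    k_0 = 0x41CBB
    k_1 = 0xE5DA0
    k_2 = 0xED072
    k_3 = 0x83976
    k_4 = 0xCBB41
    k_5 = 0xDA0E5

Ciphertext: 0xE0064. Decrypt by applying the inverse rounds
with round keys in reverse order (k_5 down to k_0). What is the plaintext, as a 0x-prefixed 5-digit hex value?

s_0 = ciphertext = 0xE0064
s_1 = InvRound(s_0, k_5) = 0x0D730
s_2 = InvRound(s_1, k_4) = 0xFCF81
s_3 = InvRound(s_2, k_3) = 0xAB7D8
s_4 = InvRound(s_3, k_2) = 0xF6706
s_5 = InvRound(s_4, k_1) = 0x8C049
s_6 = InvRound(s_5, k_0) = 0xBDF94

0xBDF94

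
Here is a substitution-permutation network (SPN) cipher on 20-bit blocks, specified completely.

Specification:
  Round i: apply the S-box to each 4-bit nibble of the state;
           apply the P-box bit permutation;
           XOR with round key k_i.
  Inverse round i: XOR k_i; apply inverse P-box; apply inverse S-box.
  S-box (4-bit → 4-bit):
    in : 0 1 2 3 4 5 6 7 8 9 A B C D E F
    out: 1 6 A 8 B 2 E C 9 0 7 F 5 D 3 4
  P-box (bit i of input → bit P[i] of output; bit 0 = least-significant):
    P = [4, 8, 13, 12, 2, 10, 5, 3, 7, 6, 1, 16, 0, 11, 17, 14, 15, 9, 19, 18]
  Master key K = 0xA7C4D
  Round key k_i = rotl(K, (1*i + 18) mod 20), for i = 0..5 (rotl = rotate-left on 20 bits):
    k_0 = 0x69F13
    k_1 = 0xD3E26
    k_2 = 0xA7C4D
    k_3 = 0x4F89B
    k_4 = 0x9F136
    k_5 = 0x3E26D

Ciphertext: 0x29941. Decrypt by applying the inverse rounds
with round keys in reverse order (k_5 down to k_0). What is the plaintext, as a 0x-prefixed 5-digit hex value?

s_0 = ciphertext = 0x29941
s_1 = InvRound(s_0, k_5) = 0x523D6
s_2 = InvRound(s_1, k_4) = 0xB3EF3
s_3 = InvRound(s_2, k_3) = 0xB7269
s_4 = InvRound(s_3, k_2) = 0x553A9
s_5 = InvRound(s_4, k_1) = 0xF4C41
s_6 = InvRound(s_5, k_0) = 0xA3694

0xA3694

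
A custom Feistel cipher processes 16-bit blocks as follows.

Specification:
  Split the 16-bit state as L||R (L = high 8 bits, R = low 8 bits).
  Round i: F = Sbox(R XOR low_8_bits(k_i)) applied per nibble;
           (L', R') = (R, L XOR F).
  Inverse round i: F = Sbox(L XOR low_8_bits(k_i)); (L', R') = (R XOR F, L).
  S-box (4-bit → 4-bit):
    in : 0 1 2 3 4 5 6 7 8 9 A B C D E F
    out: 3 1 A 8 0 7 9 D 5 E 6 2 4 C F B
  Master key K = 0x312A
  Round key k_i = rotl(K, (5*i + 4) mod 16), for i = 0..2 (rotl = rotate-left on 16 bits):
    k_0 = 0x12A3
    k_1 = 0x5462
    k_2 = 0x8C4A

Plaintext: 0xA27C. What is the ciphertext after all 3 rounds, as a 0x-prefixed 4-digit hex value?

s_0 = plaintext = 0xA27C
s_1 = Round(s_0, k_0) = 0x7C69
s_2 = Round(s_1, k_1) = 0x694E
s_3 = Round(s_2, k_2) = 0x4E59

0x4E59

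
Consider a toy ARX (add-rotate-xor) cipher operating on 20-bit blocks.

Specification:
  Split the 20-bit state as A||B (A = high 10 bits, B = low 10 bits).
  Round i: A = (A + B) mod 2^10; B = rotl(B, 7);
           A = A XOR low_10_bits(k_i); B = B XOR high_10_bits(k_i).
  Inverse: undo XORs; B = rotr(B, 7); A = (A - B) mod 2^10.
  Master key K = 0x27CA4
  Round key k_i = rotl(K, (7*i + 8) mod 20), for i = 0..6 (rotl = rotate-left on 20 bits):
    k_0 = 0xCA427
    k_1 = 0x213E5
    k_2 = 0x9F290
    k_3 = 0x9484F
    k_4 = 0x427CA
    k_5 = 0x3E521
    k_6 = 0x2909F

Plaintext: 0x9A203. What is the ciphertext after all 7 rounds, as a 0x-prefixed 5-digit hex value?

0xDA7B7

s_0 = plaintext = 0x9A203
s_1 = Round(s_0, k_0) = 0x132E9
s_2 = Round(s_1, k_1) = 0x34059
s_3 = Round(s_2, k_2) = 0xEE6F7
s_4 = Round(s_3, k_3) = 0xBFD8C
s_5 = Round(s_4, k_4) = 0xD0738
s_6 = Round(s_5, k_5) = 0xD609E
s_7 = Round(s_6, k_6) = 0xDA7B7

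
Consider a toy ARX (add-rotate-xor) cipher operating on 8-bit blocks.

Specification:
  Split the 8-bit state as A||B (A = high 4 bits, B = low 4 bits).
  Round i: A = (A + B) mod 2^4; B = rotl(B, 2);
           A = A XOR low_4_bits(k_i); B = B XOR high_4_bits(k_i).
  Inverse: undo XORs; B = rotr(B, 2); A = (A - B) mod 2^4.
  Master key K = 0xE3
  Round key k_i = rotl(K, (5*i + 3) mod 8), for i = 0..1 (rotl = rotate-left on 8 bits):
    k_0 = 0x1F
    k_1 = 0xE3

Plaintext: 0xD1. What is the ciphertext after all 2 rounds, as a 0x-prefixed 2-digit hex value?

s_0 = plaintext = 0xD1
s_1 = Round(s_0, k_0) = 0x15
s_2 = Round(s_1, k_1) = 0x5B

0x5B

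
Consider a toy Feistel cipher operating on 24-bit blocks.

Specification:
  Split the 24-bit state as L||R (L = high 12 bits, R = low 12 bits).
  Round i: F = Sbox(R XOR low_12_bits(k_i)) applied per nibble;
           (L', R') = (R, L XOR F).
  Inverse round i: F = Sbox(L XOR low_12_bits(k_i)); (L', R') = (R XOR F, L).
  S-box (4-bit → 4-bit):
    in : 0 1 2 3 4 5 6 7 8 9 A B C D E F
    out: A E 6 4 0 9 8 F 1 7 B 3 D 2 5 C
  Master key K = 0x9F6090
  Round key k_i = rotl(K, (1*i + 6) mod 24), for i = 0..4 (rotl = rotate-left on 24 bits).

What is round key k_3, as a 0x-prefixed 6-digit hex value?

K = 0x9F6090
k_0 = rotl(K, (1*0+6) mod 24) = rotl(K, 6) = 0xD82427
k_1 = rotl(K, (1*1+6) mod 24) = rotl(K, 7) = 0xB0484F
k_2 = rotl(K, (1*2+6) mod 24) = rotl(K, 8) = 0x60909F
k_3 = rotl(K, (1*3+6) mod 24) = rotl(K, 9) = 0xC1213E

0xC1213E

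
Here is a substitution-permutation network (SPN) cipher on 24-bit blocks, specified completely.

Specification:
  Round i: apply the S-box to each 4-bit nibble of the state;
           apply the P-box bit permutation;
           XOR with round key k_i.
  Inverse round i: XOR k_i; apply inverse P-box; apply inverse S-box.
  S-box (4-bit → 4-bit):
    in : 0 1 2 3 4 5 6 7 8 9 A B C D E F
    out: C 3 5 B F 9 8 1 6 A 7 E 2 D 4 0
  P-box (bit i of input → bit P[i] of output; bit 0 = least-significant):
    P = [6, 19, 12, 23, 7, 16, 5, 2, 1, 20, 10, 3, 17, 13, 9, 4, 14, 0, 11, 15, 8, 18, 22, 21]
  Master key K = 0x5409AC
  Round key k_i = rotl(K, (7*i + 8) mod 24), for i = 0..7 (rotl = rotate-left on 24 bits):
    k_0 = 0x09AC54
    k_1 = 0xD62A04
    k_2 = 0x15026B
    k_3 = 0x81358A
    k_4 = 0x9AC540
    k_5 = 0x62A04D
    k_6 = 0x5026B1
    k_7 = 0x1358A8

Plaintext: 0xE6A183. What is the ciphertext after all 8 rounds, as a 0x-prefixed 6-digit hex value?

0x0B37D3

s_0 = plaintext = 0xE6A183
s_1 = Round(s_0, k_0) = 0xD20E36
s_2 = Round(s_1, k_1) = 0x376590
s_3 = Round(s_2, k_2) = 0xB05375
s_4 = Round(s_3, k_3) = 0x77BD50
s_5 = Round(s_4, k_4) = 0x1AB2DE
s_6 = Round(s_5, k_5) = 0x66DFFA
s_7 = Round(s_6, k_6) = 0x7AB4E1
s_8 = Round(s_7, k_7) = 0x0B37D3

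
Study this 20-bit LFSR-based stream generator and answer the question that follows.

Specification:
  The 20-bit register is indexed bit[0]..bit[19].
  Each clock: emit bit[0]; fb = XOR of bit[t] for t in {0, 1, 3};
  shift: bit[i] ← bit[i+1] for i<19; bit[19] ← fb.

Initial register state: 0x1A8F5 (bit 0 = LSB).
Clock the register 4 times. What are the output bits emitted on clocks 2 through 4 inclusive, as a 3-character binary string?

010

reg_0 = 0x1A8F5
clock 1: out=1, reg = 0x8D47A
clock 2: out=0, reg = 0x46A3D
clock 3: out=1, reg = 0x2351E
clock 4: out=0, reg = 0x11A8F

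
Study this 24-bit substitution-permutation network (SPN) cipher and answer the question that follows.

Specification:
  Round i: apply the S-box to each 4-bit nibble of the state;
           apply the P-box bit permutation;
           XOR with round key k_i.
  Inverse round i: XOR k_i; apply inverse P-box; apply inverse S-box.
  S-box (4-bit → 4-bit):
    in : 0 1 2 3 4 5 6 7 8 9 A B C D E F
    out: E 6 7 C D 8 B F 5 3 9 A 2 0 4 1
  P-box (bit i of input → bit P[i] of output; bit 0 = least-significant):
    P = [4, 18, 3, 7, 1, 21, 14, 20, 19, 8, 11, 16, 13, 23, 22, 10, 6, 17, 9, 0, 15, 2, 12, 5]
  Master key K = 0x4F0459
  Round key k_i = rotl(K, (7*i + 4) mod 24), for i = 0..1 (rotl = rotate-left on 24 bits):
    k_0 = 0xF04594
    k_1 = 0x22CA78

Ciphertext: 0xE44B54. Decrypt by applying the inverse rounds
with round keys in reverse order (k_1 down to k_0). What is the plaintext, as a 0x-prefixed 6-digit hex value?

0x1AC23C

s_0 = ciphertext = 0xE44B54
s_1 = InvRound(s_0, k_1) = 0x6C1CD1
s_2 = InvRound(s_1, k_0) = 0x1AC23C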